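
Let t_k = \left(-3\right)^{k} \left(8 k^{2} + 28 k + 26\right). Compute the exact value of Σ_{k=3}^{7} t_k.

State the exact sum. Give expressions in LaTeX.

Ratio r(k) = 3*(-4*k**2 - 22*k - 31)/(4*k**2 + 14*k + 13).
Gosper form: A/B · C(k+1)/C(k) with A=-3, B=1, C=k**2 + 7*k/2 + 13/4.
Set up (-3)·f(k+1) − (1)·f(k) − (k**2 + 7*k/2 + 13/4) = 0.
d = 2 from the (0,0,2) case.
Solving with deg f ≤ 2: f(k) = -(k + 1)**2/4.
Certificate R = B(k−1)f/C = -(k + 1)**2/(4*k**2 + 14*k + 13) gives s_k = -2*(-3)**k*(k**2 + 2*k + 1).
Verify: (-3)**k*(8*k**2 + 28*k + 26) matches t_k.
Σ_(k=3)^(7) t_k = s_(8) − s_(3) = -1062882 − (864) = -1063746.

Σ = -1063746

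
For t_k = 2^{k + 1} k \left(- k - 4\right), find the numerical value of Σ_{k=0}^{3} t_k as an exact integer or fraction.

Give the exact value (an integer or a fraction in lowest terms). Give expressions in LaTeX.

Compute t_(k+1)/t_k: get 2*(k + 1)*(k + 5)/(k*(k + 4)).
Factor: A=2; B=1; C=k**2 + 4*k.
Set up (2)·f(k+1) − (1)·f(k) − (k**2 + 4*k) = 0.
d = 2 from the (0,0,2) case.
Match coefficients ⇒ f(k) = k**2 - 2.
Then R = B(k−1)f/C = (k**2 - 2)/(k*(k + 4)), so s_k = R(k)·t_k = 2**(k + 1)*(2 - k**2).
Verify: 2**(k + 1)*k*(-k - 4) matches t_k.
Sum = s_(4) − s_(0); s_(4) = -448, s_(0) = 4 ⇒ -452.

Σ = -452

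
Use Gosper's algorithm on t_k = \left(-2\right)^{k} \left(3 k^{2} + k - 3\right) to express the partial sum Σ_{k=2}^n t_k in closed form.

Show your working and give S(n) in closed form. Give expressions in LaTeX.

Ratio r(k) = 2*(-k - 3*(k + 1)**2 + 2)/(3*k**2 + k - 3).
Normal form (A,B,C) = (-2, 1, k**2 + k/3 - 1).
Key eq: (-2)·f(k+1) = (1)·f(k) + (k**2 + k/3 - 1).
Bound: deg f ≤ 2.
Solve for f: f(k) = -(k**2 - k - 1)/3 (degree 2 ≤ 2).
So s_k = (B(k−1)f/C)·t_k = (-(k**2 - k - 1)/(3*k**2 + k - 3))·t_k = (-2)**k*(-k**2 + k + 1).
Verify: (-2)**k*(3*k**2 + k - 3) matches t_k.
s_(n+1) = (-2)**(n + 1)*(-n**2 - n + 1) and s_(2) = -4, so S(n) = 2*(-2)**n*n**2 + 2*(-2)**n*n - 2*(-2)**n + 4.

S(n) = 2 \left(-2\right)^{n} n^{2} + 2 \left(-2\right)^{n} n - 2 \left(-2\right)^{n} + 4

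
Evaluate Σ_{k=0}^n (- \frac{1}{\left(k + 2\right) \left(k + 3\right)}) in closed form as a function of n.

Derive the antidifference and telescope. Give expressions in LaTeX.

S(n) = \frac{- n - 1}{2 \left(n + 3\right)}

r(k) = (k + 2)/(k + 4) after simplifying.
Normal form (A,B,C) = (k + 2, k + 4, 1).
Solve (k + 2)·f(k+1) − (k + 3)·f(k) = 1.
Bound: deg f ≤ 1.
Coefficient equations give f(k) = k/2.
Certificate R = B(k−1)f/C = k*(k + 3)/2 gives s_k = -k/(2*k + 4).
Check: Δs_k = -1/(k**2 + 5*k + 6). ✓
s_(n+1) = (-n - 1)/(2*(n + 3)) and s_(0) = 0, so S(n) = (-n - 1)/(2*(n + 3)).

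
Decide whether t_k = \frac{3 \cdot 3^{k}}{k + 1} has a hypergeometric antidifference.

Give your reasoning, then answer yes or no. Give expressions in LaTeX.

No — negative degree bound, so no certificate f.

Step 1: r(k) = 3*(k + 1)/(k + 2).
Gosper form: A/B · C(k+1)/C(k) with A=3*k + 3, B=k + 2, C=1.
Set up (3*k + 3)·f(k+1) − (k + 1)·f(k) − (1) = 0.
Bound: deg f ≤ -1.
Bound -1 < 0, so the key equation has no polynomial solution.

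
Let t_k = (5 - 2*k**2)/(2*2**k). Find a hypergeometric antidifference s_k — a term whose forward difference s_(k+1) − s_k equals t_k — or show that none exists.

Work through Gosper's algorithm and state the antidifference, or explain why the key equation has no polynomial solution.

s_k = (2*k**2 + 4*k + 1)/2**k

r(k) = (2*(k + 1)**2 - 5)/(2*(2*k**2 - 5)) after simplifying.
Take A(k)=1/2, B(k)=1, C(k)=k**2 - 5/2.
Solve (1/2)·f(k+1) − (1)·f(k) = k**2 - 5/2.
Degrees (0,0,2) ⇒ d ≤ 2.
Match coefficients ⇒ f(k) = -2*k**2 - 4*k - 1.
So s_k = (B(k−1)f/C)·t_k = (-2*(2*k**2 + 4*k + 1)/(2*k**2 - 5))·t_k = (2*k**2 + 4*k + 1)/2**k.
Verify: (5 - 2*k**2)/(2*2**k) matches t_k.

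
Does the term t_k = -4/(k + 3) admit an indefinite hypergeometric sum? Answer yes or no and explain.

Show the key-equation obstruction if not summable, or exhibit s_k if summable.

No — key equation has no polynomial f.

Step 1: r(k) = (k + 3)/(k + 4).
Take A(k)=k + 3, B(k)=k + 4, C(k)=1.
Set up (k + 3)·f(k+1) − (k + 3)·f(k) − (1) = 0.
Degrees (1,1,0) ⇒ d ≤ 0.
Generic f = c0 gives residual -1; -1 = 0 cannot hold, so t_k is not Gosper-summable.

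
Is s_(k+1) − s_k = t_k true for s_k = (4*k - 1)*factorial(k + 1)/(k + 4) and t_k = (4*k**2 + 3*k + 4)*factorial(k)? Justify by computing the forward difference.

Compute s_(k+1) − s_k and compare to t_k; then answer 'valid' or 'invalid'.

s_(k+1) = (4*k + 3)*factorial(k + 2)/(k + 5)
s_(k+1) − s_k = (4*k**3 + 23*k**2 + 31*k + 29)*factorial(k + 1)/((k + 4)*(k + 5))
(s_(k+1) − s_k) − t_k = -3*(4*k**3 + 19*k**2 + 12*k + 17)*factorial(k)/((k + 4)*(k + 5))

Invalid: residual -3*(4*k**3 + 19*k**2 + 12*k + 17)*factorial(k)/((k + 4)*(k + 5)) ≠ 0.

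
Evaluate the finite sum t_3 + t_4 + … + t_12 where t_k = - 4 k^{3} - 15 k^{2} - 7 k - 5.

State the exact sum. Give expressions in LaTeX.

Ratio r(k) = (4*k**3 + 27*k**2 + 49*k + 31)/(4*k**3 + 15*k**2 + 7*k + 5).
Gosper form: A/B · C(k+1)/C(k) with A=1, B=1, C=k**3 + 15*k**2/4 + 7*k/4 + 5/4.
Solve (1)·f(k+1) − (1)·f(k) = k**3 + 15*k**2/4 + 7*k/4 + 5/4.
Bound: deg f ≤ 4.
Coefficient equations give f(k) = k*(k + 4)*(k**2 - k + 1)/4.
Certificate R = B(k−1)f/C = k*(k + 4)*(k**2 - k + 1)/(4*k**3 + 15*k**2 + 7*k + 5) gives s_k = k*(-k**3 - 3*k**2 + 3*k - 4).
Verify: -4*k**3 - 15*k**2 - 7*k - 5 matches t_k.
Telescoping: Σ = s_(13) − s_(3) = -34697 − (-147) = -34550.

Σ = -34550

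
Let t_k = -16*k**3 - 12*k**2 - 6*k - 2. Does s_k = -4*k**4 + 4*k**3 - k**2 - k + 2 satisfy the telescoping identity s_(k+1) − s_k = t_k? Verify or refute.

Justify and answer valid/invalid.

s_(k+1) = k*(-4*k**3 - 12*k**2 - 13*k - 7)
s_(k+1) − s_k = -16*k**3 - 12*k**2 - 6*k - 2
(s_(k+1) − s_k) − t_k = 0

valid (s_(k+1) − s_k reduces to t_k)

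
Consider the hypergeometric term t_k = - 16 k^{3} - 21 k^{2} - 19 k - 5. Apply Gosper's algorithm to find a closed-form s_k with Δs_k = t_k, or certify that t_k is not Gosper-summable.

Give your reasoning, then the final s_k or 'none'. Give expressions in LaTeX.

The ratio is (16*k**3 + 69*k**2 + 109*k + 61)/(16*k**3 + 21*k**2 + 19*k + 5).
So A=1 and B=1, with C=k**3 + 21*k**2/16 + 19*k/16 + 5/16.
Solve (1)·f(k+1) − (1)·f(k) = k**3 + 21*k**2/16 + 19*k/16 + 5/16.
d = 4 from the (0,0,3) case.
Coefficient equations give f(k) = k*(4*k**3 - k**2 + 3*k - 1)/16.
Then R = B(k−1)f/C = k*(4*k**3 - k**2 + 3*k - 1)/(16*k**3 + 21*k**2 + 19*k + 5), so s_k = R(k)·t_k = k*(-4*k**3 + k**2 - 3*k + 1).
s_(k+1) − s_k = -16*k**3 - 21*k**2 - 19*k - 5 = t_k.

s_k = k \left(- 4 k^{3} + k^{2} - 3 k + 1\right)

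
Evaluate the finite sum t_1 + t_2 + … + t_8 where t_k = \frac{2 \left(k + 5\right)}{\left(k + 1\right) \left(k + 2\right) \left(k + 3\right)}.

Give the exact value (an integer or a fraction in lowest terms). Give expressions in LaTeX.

Σ = 184/165

t_(k+1)/t_k = (k + 1)*(k + 6)/((k + 4)*(k + 5)).
So A=k + 1 and B=k + 4, with C=k + 5.
Solve (k + 1)·f(k+1) − (k + 3)·f(k) = k + 5.
d = 2 from the (1,1,1) case.
Solve for f: f(k) = k*(3*k + 7)/2 (degree 2 ≤ 2).
Then R = B(k−1)f/C = k*(k + 3)*(3*k + 7)/(2*(k + 5)), so s_k = R(k)·t_k = k*(3*k + 7)/((k + 1)*(k + 2)).
Check: Δs_k = 2*(k + 5)/(k**3 + 6*k**2 + 11*k + 6). ✓
Sum = s_(9) − s_(1); s_(9) = 153/55, s_(1) = 5/3 ⇒ 184/165.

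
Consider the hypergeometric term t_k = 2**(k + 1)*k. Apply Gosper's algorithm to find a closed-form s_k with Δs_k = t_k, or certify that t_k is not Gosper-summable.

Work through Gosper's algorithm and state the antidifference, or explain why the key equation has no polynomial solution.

Ratio r(k) = 2 + 2/k.
Normal form (A,B,C) = (2, 1, k).
Set up (2)·f(k+1) − (1)·f(k) − (k) = 0.
Degrees (0,0,1) ⇒ d ≤ 1.
Match coefficients ⇒ f(k) = k - 2.
Then R = B(k−1)f/C = (k - 2)/k, so s_k = R(k)·t_k = 2**(k + 1)*(k - 2).
Δs = 2**(k + 1)*k, as required.

s_k = 2**(k + 1)*(k - 2)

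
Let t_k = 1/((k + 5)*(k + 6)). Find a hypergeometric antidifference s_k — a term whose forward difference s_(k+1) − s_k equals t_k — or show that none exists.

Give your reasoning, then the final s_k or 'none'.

r(k) = (k + 5)/(k + 7) after simplifying.
Take A(k)=k + 5, B(k)=k + 7, C(k)=1.
Solve (k + 5)·f(k+1) − (k + 6)·f(k) = 1.
d = 1 from the (1,1,0) case.
Match coefficients ⇒ f(k) = k/5.
Certificate R = B(k−1)f/C = k*(k + 6)/5 gives s_k = k/(5*(k + 5)).
s_(k+1) − s_k = 1/(k**2 + 11*k + 30) = t_k.

s_k = k/(5*(k + 5))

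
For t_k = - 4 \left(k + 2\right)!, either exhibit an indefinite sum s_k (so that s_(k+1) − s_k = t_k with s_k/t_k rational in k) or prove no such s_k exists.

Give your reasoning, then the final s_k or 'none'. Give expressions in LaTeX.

Ratio r(k) = k + 3.
Gosper form: A/B · C(k+1)/C(k) with A=k + 3, B=1, C=1.
Need (k + 3)·f(k+1) − (1)·f(k) = 1.
deg f ≤ -1 (via 1,0,0).
Negative degree bound (-1): no f exists, t_k not Gosper-summable.

none (Gosper's algorithm certifies no s_k)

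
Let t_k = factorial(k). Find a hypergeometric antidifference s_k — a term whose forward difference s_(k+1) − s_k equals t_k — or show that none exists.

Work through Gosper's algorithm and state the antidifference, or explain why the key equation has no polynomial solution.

no hypergeometric antidifference exists

Step 1: r(k) = k + 1.
Factor: A=k + 1; B=1; C=1.
Key eq: (k + 1)·f(k+1) = (1)·f(k) + (1).
Degrees (1,0,0) ⇒ d ≤ -1.
deg f ≤ -1 is impossible — no certificate.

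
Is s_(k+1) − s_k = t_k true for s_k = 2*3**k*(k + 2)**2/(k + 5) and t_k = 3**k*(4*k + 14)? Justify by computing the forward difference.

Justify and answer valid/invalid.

s_(k+1) = 6*3**k*(k + 3)**2/(k + 6)
s_(k+1) − s_k = 3**k*(4*k**3 + 46*k**2 + 178*k + 222)/(k**2 + 11*k + 30)
(s_(k+1) − s_k) − t_k = 3**(k + 1)*(-4*k**2 - 32*k - 66)/(k**2 + 11*k + 30)

Invalid: residual 3**(k + 1)*(-4*k**2 - 32*k - 66)/(k**2 + 11*k + 30) ≠ 0.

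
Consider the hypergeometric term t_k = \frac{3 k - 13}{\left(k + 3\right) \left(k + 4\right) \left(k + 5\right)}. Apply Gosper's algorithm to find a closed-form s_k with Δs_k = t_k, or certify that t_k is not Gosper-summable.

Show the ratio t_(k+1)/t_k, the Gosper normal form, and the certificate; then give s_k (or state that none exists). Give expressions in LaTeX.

r(k) = (k + 3)*(3*k - 10)/((k + 6)*(3*k - 13)) after simplifying.
So A=k + 3 and B=k + 6, with C=k - 13/3.
Solve (k + 3)·f(k+1) − (k + 5)·f(k) = k - 13/3.
d = 2 from the (1,1,1) case.
Match coefficients ⇒ f(k) = -k*(k + 25)/18.
Then R = B(k−1)f/C = -k*(k + 5)*(k + 25)/(6*(3*k - 13)), so s_k = R(k)·t_k = k*(-k - 25)/(6*(k + 3)*(k + 4)).
Check: Δs_k = (3*k - 13)/(k**3 + 12*k**2 + 47*k + 60). ✓

s_k = \frac{k \left(- k - 25\right)}{6 \left(k + 3\right) \left(k + 4\right)}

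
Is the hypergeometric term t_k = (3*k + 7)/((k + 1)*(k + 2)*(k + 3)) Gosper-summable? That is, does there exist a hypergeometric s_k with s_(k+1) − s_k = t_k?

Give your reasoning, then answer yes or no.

Compute t_(k+1)/t_k: get (k + 1)*(3*k + 10)/((k + 4)*(3*k + 7)).
Normal form (A,B,C) = (k + 1, k + 4, k + 7/3).
Need (k + 1)·f(k+1) − (k + 3)·f(k) = k + 7/3.
deg f ≤ 2 (via 1,1,1).
Match coefficients ⇒ f(k) = k*(5*k + 9)/6.
So s_k = (B(k−1)f/C)·t_k = (k*(k + 3)*(5*k + 9)/(2*(3*k + 7)))·t_k = k*(5*k + 9)/(2*(k + 1)*(k + 2)).
Δs = (3*k + 7)/(k**3 + 6*k**2 + 11*k + 6), as required.

Yes. s_k = k*(5*k + 9)/(2*(k + 1)*(k + 2)).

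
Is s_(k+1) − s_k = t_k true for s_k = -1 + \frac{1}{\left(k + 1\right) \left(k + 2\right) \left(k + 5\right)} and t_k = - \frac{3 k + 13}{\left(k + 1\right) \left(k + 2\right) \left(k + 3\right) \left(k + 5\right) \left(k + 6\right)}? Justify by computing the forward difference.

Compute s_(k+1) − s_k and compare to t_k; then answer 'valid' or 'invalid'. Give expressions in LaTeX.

valid; difference matches t_k

s_(k+1) = -1 + 1/((k + 2)*(k + 3)*(k + 6))
s_(k+1) − s_k = ((k + 1)*(k + 5) - (k + 3)*(k + 6))/((k + 1)*(k + 2)*(k + 3)*(k + 5)*(k + 6))
(s_(k+1) − s_k) − t_k = 0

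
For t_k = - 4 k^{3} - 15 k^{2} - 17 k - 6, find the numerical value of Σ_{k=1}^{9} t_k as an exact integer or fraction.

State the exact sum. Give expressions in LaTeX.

The ratio is (4*k**2 + 19*k + 21)/(4*k**2 + 7*k + 3).
Normal form (A,B,C) = (1, 1, k**3 + 15*k**2/4 + 17*k/4 + 3/2).
Set up (1)·f(k+1) − (1)·f(k) − (k**3 + 15*k**2/4 + 17*k/4 + 3/2) = 0.
Bound: deg f ≤ 4.
Match coefficients ⇒ f(k) = k**2*(k + 1)*(k + 2)/4.
So s_k = (B(k−1)f/C)·t_k = (k**2/(4*k + 3))·t_k = k**2*(-k**2 - 3*k - 2).
Verify: -4*k**3 - 15*k**2 - 17*k - 6 matches t_k.
Sum = s_(10) − s_(1); s_(10) = -13200, s_(1) = -6 ⇒ -13194.

Σ = -13194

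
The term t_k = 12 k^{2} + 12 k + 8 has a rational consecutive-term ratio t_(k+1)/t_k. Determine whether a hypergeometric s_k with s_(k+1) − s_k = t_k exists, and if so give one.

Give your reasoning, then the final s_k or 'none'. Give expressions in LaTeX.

r(k) = (3*k**2 + 9*k + 8)/(3*k**2 + 3*k + 2) after simplifying.
So A=1 and B=1, with C=k**2 + k + 2/3.
f must satisfy (1)·f(k+1) − (1)·f(k) = k**2 + k + 2/3.
deg f ≤ 3 (via 0,0,2).
A polynomial solution: f(k) = k*(k**2 + 1)/3.
Certificate R = B(k−1)f/C = k*(k**2 + 1)/(3*k**2 + 3*k + 2) gives s_k = 4*k*(k**2 + 1).
Δs = 12*k**2 + 12*k + 8, as required.

s_k = 4 k \left(k^{2} + 1\right)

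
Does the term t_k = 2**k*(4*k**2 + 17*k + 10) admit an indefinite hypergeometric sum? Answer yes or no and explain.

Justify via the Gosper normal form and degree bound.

t_(k+1)/t_k = 2*(4*k**2 + 25*k + 31)/(4*k**2 + 17*k + 10).
Normal form (A,B,C) = (2, 1, k**2 + 17*k/4 + 5/2).
Need (2)·f(k+1) − (1)·f(k) = k**2 + 17*k/4 + 5/2.
Bound: deg f ≤ 2.
Coefficient equations give f(k) = k*(4*k + 1)/4.
So s_k = (B(k−1)f/C)·t_k = (k*(4*k + 1)/(4*k**2 + 17*k + 10))·t_k = 2**k*k*(4*k + 1).
Check: Δs_k = 2**k*(4*k**2 + 17*k + 10). ✓

Yes. s_k = 2**k*k*(4*k + 1).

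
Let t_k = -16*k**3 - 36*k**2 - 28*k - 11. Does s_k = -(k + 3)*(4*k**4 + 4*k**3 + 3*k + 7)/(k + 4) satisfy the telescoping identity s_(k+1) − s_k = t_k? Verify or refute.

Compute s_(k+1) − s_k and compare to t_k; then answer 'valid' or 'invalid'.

Invalid: residual (12*k**4 + 96*k**3 + 172*k**2 + 120*k + 37)/(k**2 + 9*k + 20) ≠ 0.

s_(k+1) = -(k + 4)*(3*k + 4*(k + 1)**4 + 4*(k + 1)**3 + 10)/(k + 5)
s_(k+1) − s_k = (-16*k**5 - 168*k**4 - 576*k**3 - 811*k**2 - 539*k - 183)/(k**2 + 9*k + 20)
(s_(k+1) − s_k) − t_k = (12*k**4 + 96*k**3 + 172*k**2 + 120*k + 37)/(k**2 + 9*k + 20)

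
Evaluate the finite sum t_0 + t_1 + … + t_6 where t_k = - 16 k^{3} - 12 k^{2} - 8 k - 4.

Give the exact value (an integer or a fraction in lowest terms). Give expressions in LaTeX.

Σ = -8344

Ratio r(k) = (4*k**3 + 15*k**2 + 20*k + 10)/(4*k**3 + 3*k**2 + 2*k + 1).
A = 1, B = 1, C = k**3 + 3*k**2/4 + k/2 + 1/4.
Set up (1)·f(k+1) − (1)·f(k) − (k**3 + 3*k**2/4 + k/2 + 1/4) = 0.
d = 4 from the (0,0,3) case.
A polynomial solution: f(k) = k*(2*k**3 - 2*k**2 + k + 1)/8.
Get s_k = R·t_k = 2*k*(-2*k**3 + 2*k**2 - k - 1) with R(k) = B(k−1)f(k)/C(k) = k*(2*k**3 - 2*k**2 + k + 1)/(2*(4*k**3 + 3*k**2 + 2*k + 1)).
Δs = -16*k**3 - 12*k**2 - 8*k - 4, as required.
Σ_(k=0)^(6) t_k = s_(7) − s_(0) = -8344 − (0) = -8344.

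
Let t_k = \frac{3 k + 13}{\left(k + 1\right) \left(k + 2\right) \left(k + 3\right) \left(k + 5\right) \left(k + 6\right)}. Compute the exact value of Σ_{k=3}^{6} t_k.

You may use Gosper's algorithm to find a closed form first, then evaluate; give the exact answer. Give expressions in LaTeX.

Σ = 11/2160

Ratio r(k) = (k + 1)*(k + 5)*(3*k + 16)/((k + 4)*(k + 7)*(3*k + 13)).
A = k + 1, B = k + 7, C = k**2 + 25*k/3 + 52/3.
Solve (k + 1)·f(k+1) − (k + 6)·f(k) = k**2 + 25*k/3 + 52/3.
d = 5 from the (1,1,2) case.
A polynomial solution: f(k) = k*(k + 3)*(k + 4)*(k**2 + 8*k + 17)/30.
Certificate R = B(k−1)f/C = k*(k + 3)*(k + 6)*(k**2 + 8*k + 17)/(10*(3*k + 13)) gives s_k = k*(k**2 + 8*k + 17)/(10*(k**3 + 8*k**2 + 17*k + 10)).
Δs = (3*k + 13)/(k**5 + 17*k**4 + 107*k**3 + 307*k**2 + 396*k + 180), as required.
Evaluate s at k=7 and k=3: 427/4320 and 3/32; difference 11/2160.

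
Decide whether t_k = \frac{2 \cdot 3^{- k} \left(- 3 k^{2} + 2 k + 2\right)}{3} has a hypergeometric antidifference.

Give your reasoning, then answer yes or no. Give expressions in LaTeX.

Yes. s_k = 3^{- k} k \left(3 k + 1\right).

Compute t_(k+1)/t_k: get (3*k**2 + 4*k - 1)/(3*(3*k**2 - 2*k - 2)).
So A=1/3 and B=1, with C=k**2 - 2*k/3 - 2/3.
Need (1/3)·f(k+1) − (1)·f(k) = k**2 - 2*k/3 - 2/3.
d = 2 from the (0,0,2) case.
Solve for f: f(k) = -k*(3*k + 1)/2 (degree 2 ≤ 2).
Get s_k = R·t_k = k*(3*k + 1)/3**k with R(k) = B(k−1)f(k)/C(k) = -3*k*(3*k + 1)/(2*(3*k**2 - 2*k - 2)).
s_(k+1) − s_k = 2*(-3*k**2 + 2*k + 2)/(3*3**k) = t_k.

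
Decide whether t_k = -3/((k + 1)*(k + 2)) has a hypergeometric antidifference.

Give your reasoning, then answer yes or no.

Compute t_(k+1)/t_k: get (k + 1)/(k + 3).
So A=k + 1 and B=k + 3, with C=1.
Key eq: (k + 1)·f(k+1) = (k + 2)·f(k) + (1).
Bound: deg f ≤ 1.
Match coefficients ⇒ f(k) = k.
So s_k = (B(k−1)f/C)·t_k = (k*(k + 2))·t_k = -3*k/(k + 1).
Verify: -3/(k**2 + 3*k + 2) matches t_k.

Yes. s_k = -3*k/(k + 1).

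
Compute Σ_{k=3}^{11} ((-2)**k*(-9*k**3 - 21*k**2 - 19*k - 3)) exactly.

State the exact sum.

r(k) = 2*(-9*k**3 - 48*k**2 - 88*k - 52)/(9*k**3 + 21*k**2 + 19*k + 3) after simplifying.
Factor: A=-2; B=1; C=k**3 + 7*k**2/3 + 19*k/9 + 1/3.
Need (-2)·f(k+1) − (1)·f(k) = k**3 + 7*k**2/3 + 19*k/9 + 1/3.
Degrees (0,0,3) ⇒ d ≤ 3.
A polynomial solution: f(k) = -(3*k**3 + k**2 - k - 1)/9.
Then R = B(k−1)f/C = -(3*k**3 + k**2 - k - 1)/(9*k**3 + 21*k**2 + 19*k + 3), so s_k = R(k)·t_k = (-2)**k*(3*k**3 + k**2 - k - 1).
Verify: (-2)**k*(-9*k**3 - 21*k**2 - 19*k - 3) matches t_k.
Evaluate s at k=12 and k=3: 21770240 and -688; difference 21770928.

Σ = 21770928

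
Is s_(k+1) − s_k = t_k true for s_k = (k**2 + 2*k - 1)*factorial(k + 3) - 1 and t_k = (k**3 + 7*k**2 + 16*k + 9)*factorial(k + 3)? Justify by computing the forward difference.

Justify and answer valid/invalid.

valid (s_(k+1) − s_k reduces to t_k)

s_(k+1) = (2*k + (k + 1)**2 + 1)*factorial(k + 4) - 1
s_(k+1) − s_k = (k**3 + 7*k**2 + 16*k + 9)*factorial(k + 3)
(s_(k+1) − s_k) − t_k = 0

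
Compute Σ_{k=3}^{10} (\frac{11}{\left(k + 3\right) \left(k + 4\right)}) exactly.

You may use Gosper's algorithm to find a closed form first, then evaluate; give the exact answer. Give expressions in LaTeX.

Σ = 22/21

t_(k+1)/t_k = (k + 3)/(k + 5).
Factor: A=k + 3; B=k + 5; C=1.
f must satisfy (k + 3)·f(k+1) − (k + 4)·f(k) = 1.
deg f ≤ 1 (via 1,1,0).
A polynomial solution: f(k) = k/3.
Then R = B(k−1)f/C = k*(k + 4)/3, so s_k = R(k)·t_k = 11*k/(3*(k + 3)).
s_(k+1) − s_k = 11/(k**2 + 7*k + 12) = t_k.
Σ_(k=3)^(10) t_k = s_(11) − s_(3) = 121/42 − (11/6) = 22/21.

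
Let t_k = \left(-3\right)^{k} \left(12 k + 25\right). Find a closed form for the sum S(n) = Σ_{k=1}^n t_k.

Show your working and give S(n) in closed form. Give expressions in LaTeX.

Ratio r(k) = 3*(-12*k - 37)/(12*k + 25).
Gosper form: A/B · C(k+1)/C(k) with A=-3, B=1, C=k + 25/12.
f must satisfy (-3)·f(k+1) − (1)·f(k) = k + 25/12.
From deg A=0, deg B=0, deg C=1: d=1.
Solving with deg f ≤ 1: f(k) = -(3*k + 4)/12.
R(k) = B(k−1)·f(k)/C(k) = -(3*k + 4)/(12*k + 25); s_k = R·t_k = (-3)**k*(-3*k - 4).
s_(k+1) − s_k = (-3)**k*(12*k + 25) = t_k.
Evaluate: s_(n+1) = 3*(-3)**n*(3*n + 7); subtract s_(1) = 21 ⇒ S(n) = 9*(-3)**n*n + 21*(-3)**n - 21.

S(n) = 9 \left(-3\right)^{n} n + 21 \left(-3\right)^{n} - 21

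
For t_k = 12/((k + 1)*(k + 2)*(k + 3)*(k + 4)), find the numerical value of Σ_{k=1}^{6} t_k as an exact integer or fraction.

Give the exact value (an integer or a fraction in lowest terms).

Compute t_(k+1)/t_k: get (k + 1)/(k + 5).
A = k + 1, B = k + 5, C = 1.
Solve (k + 1)·f(k+1) − (k + 4)·f(k) = 1.
Bound: deg f ≤ 3.
A polynomial solution: f(k) = k*(k**2 + 6*k + 11)/18.
R(k) = B(k−1)·f(k)/C(k) = k*(k + 4)*(k**2 + 6*k + 11)/18; s_k = R·t_k = 2*k*(k**2 + 6*k + 11)/(3*(k + 1)*(k + 2)*(k + 3)).
Δs = 12/(k**4 + 10*k**3 + 35*k**2 + 50*k + 24), as required.
Evaluate s at k=7 and k=1: 119/180 and 1/2; difference 29/180.

Σ = 29/180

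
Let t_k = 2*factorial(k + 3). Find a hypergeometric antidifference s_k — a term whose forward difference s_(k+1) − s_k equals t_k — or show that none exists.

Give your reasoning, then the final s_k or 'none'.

not Gosper-summable; s_k does not exist

t_(k+1)/t_k = k + 4.
Take A(k)=k + 4, B(k)=1, C(k)=1.
Set up (k + 4)·f(k+1) − (1)·f(k) − (1) = 0.
From deg A=1, deg B=0, deg C=0: d=-1.
Negative degree bound (-1): no f exists, t_k not Gosper-summable.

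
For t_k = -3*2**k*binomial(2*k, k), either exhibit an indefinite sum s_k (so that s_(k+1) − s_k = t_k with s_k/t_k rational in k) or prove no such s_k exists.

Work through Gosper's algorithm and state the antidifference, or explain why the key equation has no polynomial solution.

no hypergeometric antidifference exists

Step 1: r(k) = 4*(2*k + 1)/(k + 1).
Factor: A=8*k + 4; B=k + 1; C=1.
Key eq: (8*k + 4)·f(k+1) = (k)·f(k) + (1).
deg f ≤ -1 (via 1,1,0).
Negative degree bound (-1): no f exists, t_k not Gosper-summable.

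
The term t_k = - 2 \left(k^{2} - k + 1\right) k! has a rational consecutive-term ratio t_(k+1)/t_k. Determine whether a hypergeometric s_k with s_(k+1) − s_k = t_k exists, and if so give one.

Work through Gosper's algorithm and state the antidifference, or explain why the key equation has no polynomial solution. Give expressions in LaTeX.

Ratio r(k) = -(k + 1)*(k - (k + 1)**2)/(k**2 - k + 1).
A = k + 1, B = 1, C = k**2 - k + 1.
Solve (k + 1)·f(k+1) − (1)·f(k) = k**2 - k + 1.
Degrees (1,0,2) ⇒ d ≤ 1.
A polynomial solution: f(k) = k - 2.
Certificate R = B(k−1)f/C = (k - 2)/(k**2 - k + 1) gives s_k = -2*(k - 2)*factorial(k).
s_(k+1) − s_k = -2*(k**2 - k + 1)*factorial(k) = t_k.

s_k = - 2 \left(k - 2\right) k!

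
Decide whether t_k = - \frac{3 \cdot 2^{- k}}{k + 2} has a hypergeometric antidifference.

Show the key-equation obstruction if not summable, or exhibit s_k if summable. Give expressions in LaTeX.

Compute t_(k+1)/t_k: get (k + 2)/(2*(k + 3)).
Factor: A=k/2 + 1; B=k + 3; C=1.
Set up (k/2 + 1)·f(k+1) − (k + 2)·f(k) − (1) = 0.
From deg A=1, deg B=1, deg C=0: d=-1.
deg f ≤ -1 is impossible — no certificate.

No — t_k has no hypergeometric antidifference.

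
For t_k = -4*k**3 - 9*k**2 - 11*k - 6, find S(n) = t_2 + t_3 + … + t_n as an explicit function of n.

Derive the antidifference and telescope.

S(n) = -n**4 - 5*n**3 - 11*n**2 - 13*n + 30

The ratio is (4*k**3 + 21*k**2 + 41*k + 30)/(4*k**3 + 9*k**2 + 11*k + 6).
So A=1 and B=1, with C=k**3 + 9*k**2/4 + 11*k/4 + 3/2.
Set up (1)·f(k+1) − (1)·f(k) − (k**3 + 9*k**2/4 + 11*k/4 + 3/2) = 0.
Degrees (0,0,3) ⇒ d ≤ 4.
Coefficient equations give f(k) = k*(k + 1)*(k**2 + 2)/4.
R(k) = B(k−1)·f(k)/C(k) = k*(k**2 + 2)/(4*k**2 + 5*k + 6); s_k = R·t_k = k*(-k**3 - k**2 - 2*k - 2).
Check: Δs_k = -4*k**3 - 9*k**2 - 11*k - 6. ✓
Evaluate: s_(n+1) = -n**4 - 5*n**3 - 11*n**2 - 13*n - 6; subtract s_(2) = -36 ⇒ S(n) = -n**4 - 5*n**3 - 11*n**2 - 13*n + 30.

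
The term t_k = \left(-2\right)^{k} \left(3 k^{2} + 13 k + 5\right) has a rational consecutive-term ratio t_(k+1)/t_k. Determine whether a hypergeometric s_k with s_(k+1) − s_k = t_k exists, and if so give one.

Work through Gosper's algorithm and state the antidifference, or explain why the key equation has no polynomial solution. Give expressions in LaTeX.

s_k = \left(-2\right)^{k} \left(- k^{2} - 3 k + 1\right)

r(k) = 2*(-3*k**2 - 19*k - 21)/(3*k**2 + 13*k + 5) after simplifying.
Take A(k)=-2, B(k)=1, C(k)=k**2 + 13*k/3 + 5/3.
Solve (-2)·f(k+1) − (1)·f(k) = k**2 + 13*k/3 + 5/3.
Bound: deg f ≤ 2.
Solve for f: f(k) = -(k**2 + 3*k - 1)/3 (degree 2 ≤ 2).
So s_k = (B(k−1)f/C)·t_k = (-(k**2 + 3*k - 1)/(3*k**2 + 13*k + 5))·t_k = (-2)**k*(-k**2 - 3*k + 1).
Verify: (-2)**k*(3*k**2 + 13*k + 5) matches t_k.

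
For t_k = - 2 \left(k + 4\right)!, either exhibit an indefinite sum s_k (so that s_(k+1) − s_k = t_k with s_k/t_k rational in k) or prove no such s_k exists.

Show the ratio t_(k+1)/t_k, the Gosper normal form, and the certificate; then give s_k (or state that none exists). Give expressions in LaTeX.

t_(k+1)/t_k = k + 5.
Take A(k)=k + 5, B(k)=1, C(k)=1.
f must satisfy (k + 5)·f(k+1) − (1)·f(k) = 1.
d = -1 from the (1,0,0) case.
d = -1 < 0 ⇒ no nonzero polynomial f; not summable.

not Gosper-summable; s_k does not exist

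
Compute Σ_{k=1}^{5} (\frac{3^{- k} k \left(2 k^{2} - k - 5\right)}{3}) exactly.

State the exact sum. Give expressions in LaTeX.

r(k) = (k + 1)*(k - 2*(k + 1)**2 + 6)/(3*k*(-2*k**2 + k + 5)) after simplifying.
Factor: A=1/3; B=1; C=k**3 - k**2/2 - 5*k/2.
Solve (1/3)·f(k+1) − (1)·f(k) = k**3 - k**2/2 - 5*k/2.
d = 3 from the (0,0,3) case.
Solving with deg f ≤ 3: f(k) = -3*(k**3 + k**2 + 1)/2.
So s_k = (B(k−1)f/C)·t_k = (-3*(k**3 + k**2 + 1)/(k*(2*k**2 - k - 5)))·t_k = -(k**3 + k**2 + 1)/3**k.
Check: Δs_k = k*(2*k**2 - k - 5)/(3*3**k). ✓
Telescoping: Σ = s_(6) − s_(1) = -253/729 − (-1) = 476/729.

Σ = 476/729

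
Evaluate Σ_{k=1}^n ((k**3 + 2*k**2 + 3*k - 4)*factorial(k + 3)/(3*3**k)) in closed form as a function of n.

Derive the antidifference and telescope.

Ratio r(k) = (k**4 + 9*k**3 + 30*k**2 + 42*k + 8)/(3*(k**3 + 2*k**2 + 3*k - 4)).
A = k/3 + 4/3, B = 1, C = k**3 + 2*k**2 + 3*k - 4.
Solve (k/3 + 4/3)·f(k+1) − (1)·f(k) = k**3 + 2*k**2 + 3*k - 4.
Bound: deg f ≤ 2.
Coefficient equations give f(k) = 3*(k**2 - k - 4).
Then R = B(k−1)f/C = 3*(k**2 - k - 4)/(k**3 + 2*k**2 + 3*k - 4), so s_k = R(k)·t_k = (k**2 - k - 4)*factorial(k + 3)/3**k.
s_(k+1) − s_k = (k**3 + 2*k**2 + 3*k - 4)*factorial(k + 3)/(3*3**k) = t_k.
s_(n+1) = 3**(-n - 1)*(n**2 + n - 4)*factorial(n + 4) and s_(1) = -32, so S(n) = (96*3**n + n**6*factorial(n) + 11*n**5*factorial(n) + 41*n**4*factorial(n) + 45*n**3*factorial(n) - 66*n**2*factorial(n) - 176*n*factorial(n) - 96*factorial(n))/(3*3**n).

S(n) = (96*3**n + n**6*factorial(n) + 11*n**5*factorial(n) + 41*n**4*factorial(n) + 45*n**3*factorial(n) - 66*n**2*factorial(n) - 176*n*factorial(n) - 96*factorial(n))/(3*3**n)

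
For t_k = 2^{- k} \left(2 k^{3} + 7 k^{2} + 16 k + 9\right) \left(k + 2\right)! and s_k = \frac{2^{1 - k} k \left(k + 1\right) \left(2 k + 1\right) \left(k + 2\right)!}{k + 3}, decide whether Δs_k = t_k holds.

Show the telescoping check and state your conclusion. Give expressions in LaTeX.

Invalid: residual - \frac{2^{1 - k} \left(2 k^{4} + 13 k^{3} + 33 k^{2} + 55 k + 27\right) \left(k + 2\right)!}{\left(k + 3\right) \left(k + 4\right)} ≠ 0.

s_(k+1) = (k + 1)*(k + 2)*(2*k + 3)*factorial(k + 3)/(2**k*(k + 4))
s_(k+1) − s_k = (k + 1)*(2*k**4 + 15*k**3 + 48*k**2 + 91*k + 54)*factorial(k + 2)/(2**k*(k + 3)*(k + 4))
(s_(k+1) − s_k) − t_k = -2**(1 - k)*(2*k**4 + 13*k**3 + 33*k**2 + 55*k + 27)*factorial(k + 2)/((k + 3)*(k + 4))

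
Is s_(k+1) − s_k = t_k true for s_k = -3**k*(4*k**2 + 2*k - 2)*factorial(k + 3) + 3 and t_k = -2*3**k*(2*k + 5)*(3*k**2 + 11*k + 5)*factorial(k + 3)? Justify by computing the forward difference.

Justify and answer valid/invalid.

Valid — Δs_k = t_k.

s_(k+1) = -3**(k + 1)*(2*k + 4*(k + 1)**2)*factorial(k + 4) + 3
s_(k+1) − s_k = -2*3**k*(2*k + 5)*(3*k**2 + 11*k + 5)*factorial(k + 3)
(s_(k+1) − s_k) − t_k = 0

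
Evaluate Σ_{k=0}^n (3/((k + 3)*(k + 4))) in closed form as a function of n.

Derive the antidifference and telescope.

S(n) = (n + 1)/(n + 4)

t_(k+1)/t_k = (k + 3)/(k + 5).
Factor: A=k + 3; B=k + 5; C=1.
Key eq: (k + 3)·f(k+1) = (k + 4)·f(k) + (1).
Bound: deg f ≤ 1.
Coefficient equations give f(k) = k/3.
Then R = B(k−1)f/C = k*(k + 4)/3, so s_k = R(k)·t_k = k/(k + 3).
Δs = 3/(k**2 + 7*k + 12), as required.
Telescope: S(n) = s_(n+1) − s_(0) = (n + 1)/(n + 4) − (0) = (n + 1)/(n + 4).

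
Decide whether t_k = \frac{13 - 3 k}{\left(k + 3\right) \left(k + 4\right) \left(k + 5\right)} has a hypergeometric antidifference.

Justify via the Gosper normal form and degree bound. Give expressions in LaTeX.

Yes. s_k = \frac{k \left(k + 25\right)}{6 \left(k + 3\right) \left(k + 4\right)}.

Ratio r(k) = (k + 3)*(3*k - 10)/((k + 6)*(3*k - 13)).
Take A(k)=k + 3, B(k)=k + 6, C(k)=k - 13/3.
Key eq: (k + 3)·f(k+1) = (k + 5)·f(k) + (k - 13/3).
deg f ≤ 2 (via 1,1,1).
A polynomial solution: f(k) = -k*(k + 25)/18.
So s_k = (B(k−1)f/C)·t_k = (-k*(k + 5)*(k + 25)/(6*(3*k - 13)))·t_k = k*(k + 25)/(6*(k + 3)*(k + 4)).
s_(k+1) − s_k = (13 - 3*k)/(k**3 + 12*k**2 + 47*k + 60) = t_k.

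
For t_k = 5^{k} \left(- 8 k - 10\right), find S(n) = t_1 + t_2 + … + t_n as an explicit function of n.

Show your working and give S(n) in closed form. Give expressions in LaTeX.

S(n) = - 10 \cdot 5^{n} n - 10 \cdot 5^{n} + 10

Compute t_(k+1)/t_k: get 5*(4*k + 9)/(4*k + 5).
Factor: A=5; B=1; C=k + 5/4.
Set up (5)·f(k+1) − (1)·f(k) − (k + 5/4) = 0.
Bound: deg f ≤ 1.
Solving with deg f ≤ 1: f(k) = k/4.
So s_k = (B(k−1)f/C)·t_k = (k/(4*k + 5))·t_k = -2*5**k*k.
Verify: 5**k*(-8*k - 10) matches t_k.
Telescope: S(n) = s_(n+1) − s_(1) = 10*5**n*(-n - 1) − (-10) = -10*5**n*n - 10*5**n + 10.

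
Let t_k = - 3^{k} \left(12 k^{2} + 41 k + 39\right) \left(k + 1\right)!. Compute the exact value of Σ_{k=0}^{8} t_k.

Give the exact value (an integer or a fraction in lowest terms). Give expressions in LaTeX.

t_(k+1)/t_k = 3*(12*k**3 + 89*k**2 + 222*k + 184)/(12*k**2 + 41*k + 39).
So A=3*k + 6 and B=1, with C=k**2 + 41*k/12 + 13/4.
Need (3*k + 6)·f(k+1) − (1)·f(k) = k**2 + 41*k/12 + 13/4.
d = 1 from the (1,0,2) case.
Match coefficients ⇒ f(k) = (4*k + 3)/12.
R(k) = B(k−1)·f(k)/C(k) = (4*k + 3)/(12*k**2 + 41*k + 39); s_k = R·t_k = -3**k*(4*k + 3)*factorial(k + 1).
Δs = -3**k*(12*k**2 + 41*k + 39)*factorial(k + 1), as required.
Evaluate s at k=9 and k=0: -2785601145600 and -3; difference -2785601145597.

Σ = -2785601145597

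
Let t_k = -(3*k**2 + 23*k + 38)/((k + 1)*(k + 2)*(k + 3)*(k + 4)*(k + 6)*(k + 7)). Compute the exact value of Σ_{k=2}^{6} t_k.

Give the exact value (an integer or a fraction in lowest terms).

Σ = -23/3120

The ratio is (k + 1)*(k + 6)*(23*k + 3*(k + 1)**2 + 61)/((k + 5)*(k + 8)*(3*k**2 + 23*k + 38)).
Take A(k)=k + 1, B(k)=k + 8, C(k)=k**3 + 38*k**2/3 + 51*k + 190/3.
f must satisfy (k + 1)·f(k+1) − (k + 7)·f(k) = k**3 + 38*k**2/3 + 51*k + 190/3.
From deg A=1, deg B=1, deg C=3: d=6.
A polynomial solution: f(k) = k*(k + 2)*(k + 4)*(k + 5)*(k**2 + 10*k + 27)/54.
Get s_k = R·t_k = k*(-k**2 - 10*k - 27)/(18*(k**3 + 10*k**2 + 27*k + 18)) with R(k) = B(k−1)f(k)/C(k) = k*(k + 2)*(k + 4)*(k + 7)*(k**2 + 10*k + 27)/(18*(3*k**2 + 23*k + 38)).
s_(k+1) − s_k = (-3*k**2 - 23*k - 38)/(k**6 + 23*k**5 + 207*k**4 + 925*k**3 + 2144*k**2 + 2412*k + 1008) = t_k.
Telescoping: Σ = s_(7) − s_(2) = -511/9360 − (-17/360) = -23/3120.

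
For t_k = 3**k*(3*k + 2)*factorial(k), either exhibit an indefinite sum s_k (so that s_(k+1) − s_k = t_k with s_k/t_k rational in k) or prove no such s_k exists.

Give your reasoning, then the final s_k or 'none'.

Compute t_(k+1)/t_k: get 3*(k + 1)*(3*k + 5)/(3*k + 2).
Normal form (A,B,C) = (3*k + 3, 1, k + 2/3).
Solve (3*k + 3)·f(k+1) − (1)·f(k) = k + 2/3.
Bound: deg f ≤ 0.
Solve for f: f(k) = 1/3 (degree 0 ≤ 0).
Certificate R = B(k−1)f/C = 1/(3*k + 2) gives s_k = 3**k*factorial(k).
Δs = 3**k*(3*k + 2)*factorial(k), as required.

s_k = 3**k*factorial(k)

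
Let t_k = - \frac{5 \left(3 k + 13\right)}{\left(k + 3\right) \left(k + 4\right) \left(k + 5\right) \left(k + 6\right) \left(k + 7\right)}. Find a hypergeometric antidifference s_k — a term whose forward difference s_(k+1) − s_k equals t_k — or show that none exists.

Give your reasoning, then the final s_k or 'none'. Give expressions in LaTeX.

s_k = \frac{k \left(- k^{2} - 14 k - 63\right)}{18 \left(k^{3} + 14 k^{2} + 63 k + 90\right)}

t_(k+1)/t_k = (k + 3)*(3*k + 16)/((k + 8)*(3*k + 13)).
Gosper form: A/B · C(k+1)/C(k) with A=k + 3, B=k + 8, C=k + 13/3.
Solve (k + 3)·f(k+1) − (k + 7)·f(k) = k + 13/3.
d = 4 from the (1,1,1) case.
Solve for f: f(k) = k*(k + 4)*(k**2 + 14*k + 63)/270 (degree 4 ≤ 4).
Certificate R = B(k−1)f/C = k*(k + 4)*(k + 7)*(k**2 + 14*k + 63)/(90*(3*k + 13)) gives s_k = k*(-k**2 - 14*k - 63)/(18*(k**3 + 14*k**2 + 63*k + 90)).
Verify: 5*(-3*k - 13)/(k**5 + 25*k**4 + 245*k**3 + 1175*k**2 + 2754*k + 2520) matches t_k.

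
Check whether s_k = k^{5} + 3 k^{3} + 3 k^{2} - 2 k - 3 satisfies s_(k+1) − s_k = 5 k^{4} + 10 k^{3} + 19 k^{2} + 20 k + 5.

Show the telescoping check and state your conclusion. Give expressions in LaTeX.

s_(k+1) = -2*k + (k + 1)**5 + 3*(k + 1)**3 + 3*(k + 1)**2 - 5
s_(k+1) − s_k = 5*k**4 + 10*k**3 + 19*k**2 + 20*k + 5
(s_(k+1) − s_k) − t_k = 0

valid (s_(k+1) − s_k reduces to t_k)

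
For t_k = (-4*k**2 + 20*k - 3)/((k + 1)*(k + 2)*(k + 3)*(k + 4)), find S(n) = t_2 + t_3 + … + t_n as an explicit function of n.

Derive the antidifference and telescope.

r(k) = (4*k**3 - 8*k**2 - 25*k - 13)/(4*k**3 - 97*k + 15) after simplifying.
A = k + 1, B = k + 5, C = k**2 - 5*k + 3/4.
Solve (k + 1)·f(k+1) − (k + 4)·f(k) = k**2 - 5*k + 3/4.
Degrees (1,1,2) ⇒ d ≤ 3.
Solving with deg f ≤ 3: f(k) = k*(k**2 - 18*k + 35)/24.
R(k) = B(k−1)·f(k)/C(k) = k*(k + 4)*(k**2 - 18*k + 35)/(6*(4*k**2 - 20*k + 3)); s_k = R·t_k = k*(-k**2 + 18*k - 35)/(6*(k + 1)*(k + 2)*(k + 3)).
Check: Δs_k = (-4*k**2 + 20*k - 3)/(k**4 + 10*k**3 + 35*k**2 + 50*k + 24). ✓
Σ_(k=2)^n t_k = s_(n+1) − s_(2) = ((-n**3 + 15*n**2 - 2*n - 18)/(6*(n**3 + 9*n**2 + 26*n + 24))) − (-1/60), i.e. (-3*n**3 + 53*n**2 + 2*n - 52)/(20*(n**3 + 9*n**2 + 26*n + 24)).

S(n) = (-3*n**3 + 53*n**2 + 2*n - 52)/(20*(n**3 + 9*n**2 + 26*n + 24))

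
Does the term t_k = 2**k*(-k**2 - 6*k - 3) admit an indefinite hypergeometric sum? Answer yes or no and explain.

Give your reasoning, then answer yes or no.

Yes. s_k = 2**k*(-k**2 - 2*k + 3).

t_(k+1)/t_k = 2*(k**2 + 8*k + 10)/(k**2 + 6*k + 3).
Take A(k)=2, B(k)=1, C(k)=k**2 + 6*k + 3.
Key eq: (2)·f(k+1) = (1)·f(k) + (k**2 + 6*k + 3).
Bound: deg f ≤ 2.
A polynomial solution: f(k) = (k - 1)*(k + 3).
Then R = B(k−1)f/C = (k - 1)*(k + 3)/(k**2 + 6*k + 3), so s_k = R(k)·t_k = 2**k*(-k**2 - 2*k + 3).
Δs = 2**k*(-k**2 - 6*k - 3), as required.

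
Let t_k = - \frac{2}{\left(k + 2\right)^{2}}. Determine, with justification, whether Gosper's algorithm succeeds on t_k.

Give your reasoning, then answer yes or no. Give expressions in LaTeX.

t_(k+1)/t_k = (k + 2)**2/(k + 3)**2.
Normal form (A,B,C) = (k**2 + 4*k + 4, k**2 + 6*k + 9, 1).
Solve (k**2 + 4*k + 4)·f(k+1) − (k**2 + 4*k + 4)·f(k) = 1.
Degrees (2,2,0) ⇒ d ≤ 0.
Generic f = c0 gives residual -1; -1 = 0 cannot hold, so t_k is not Gosper-summable.

No — key equation has no polynomial f.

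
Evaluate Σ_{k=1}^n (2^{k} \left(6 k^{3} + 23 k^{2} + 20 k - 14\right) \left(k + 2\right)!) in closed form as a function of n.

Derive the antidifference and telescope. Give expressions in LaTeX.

S(n) = 6 \cdot 2^{n} n^{2} \left(n + 3\right)! + 8 \cdot 2^{n} n \left(n + 3\right)! - 6 \cdot 2^{n} \left(n + 3\right)! + 36

Step 1: r(k) = 2*(6*k**4 + 59*k**3 + 207*k**2 + 287*k + 105)/(6*k**3 + 23*k**2 + 20*k - 14).
Normal form (A,B,C) = (2*k + 6, 1, k**3 + 23*k**2/6 + 10*k/3 - 7/3).
f must satisfy (2*k + 6)·f(k+1) − (1)·f(k) = k**3 + 23*k**2/6 + 10*k/3 - 7/3.
Degrees (1,0,3) ⇒ d ≤ 2.
Match coefficients ⇒ f(k) = (3*k**2 - 2*k - 4)/6.
Get s_k = R·t_k = 2**k*(3*k**2 - 2*k - 4)*factorial(k + 2) with R(k) = B(k−1)f(k)/C(k) = (3*k**2 - 2*k - 4)/(6*k**3 + 23*k**2 + 20*k - 14).
Verify: 2**k*(6*k**3 + 23*k**2 + 20*k - 14)*factorial(k + 2) matches t_k.
Telescope: S(n) = s_(n+1) − s_(1) = 2**(n + 1)*(3*n**2 + 4*n - 3)*factorial(n + 3) − (-36) = 6*2**n*n**2*factorial(n + 3) + 8*2**n*n*factorial(n + 3) - 6*2**n*factorial(n + 3) + 36.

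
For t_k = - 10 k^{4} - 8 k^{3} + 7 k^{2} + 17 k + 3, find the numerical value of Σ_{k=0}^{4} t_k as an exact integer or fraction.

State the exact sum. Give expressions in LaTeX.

r(k) = (10*k**4 + 48*k**3 + 77*k**2 + 33*k - 9)/(10*k**4 + 8*k**3 - 7*k**2 - 17*k - 3) after simplifying.
Factor: A=1; B=1; C=k**4 + 4*k**3/5 - 7*k**2/10 - 17*k/10 - 3/10.
f must satisfy (1)·f(k+1) − (1)·f(k) = k**4 + 4*k**3/5 - 7*k**2/10 - 17*k/10 - 3/10.
Degrees (0,0,4) ⇒ d ≤ 5.
Solve for f: f(k) = k*(2*k**4 - 3*k**3 - 3*k**2 - 3*k + 4)/10 (degree 5 ≤ 5).
R(k) = B(k−1)·f(k)/C(k) = k*(2*k**4 - 3*k**3 - 3*k**2 - 3*k + 4)/(10*k**4 + 8*k**3 - 7*k**2 - 17*k - 3); s_k = R·t_k = k*(-2*k**4 + 3*k**3 + 3*k**2 + 3*k - 4).
Check: Δs_k = -10*k**4 - 8*k**3 + 7*k**2 + 17*k + 3. ✓
Telescoping: Σ = s_(5) − s_(0) = -3945 − (0) = -3945.

Σ = -3945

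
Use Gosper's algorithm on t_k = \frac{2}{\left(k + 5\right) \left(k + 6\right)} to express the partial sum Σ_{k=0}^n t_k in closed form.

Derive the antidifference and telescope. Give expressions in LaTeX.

S(n) = \frac{2 \left(n + 1\right)}{5 \left(n + 6\right)}

Compute t_(k+1)/t_k: get (k + 5)/(k + 7).
Take A(k)=k + 5, B(k)=k + 7, C(k)=1.
Key eq: (k + 5)·f(k+1) = (k + 6)·f(k) + (1).
deg f ≤ 1 (via 1,1,0).
Coefficient equations give f(k) = k/5.
R(k) = B(k−1)·f(k)/C(k) = k*(k + 6)/5; s_k = R·t_k = 2*k/(5*(k + 5)).
Δs = 2/(k**2 + 11*k + 30), as required.
s_(n+1) = 2*(n + 1)/(5*(n + 6)) and s_(0) = 0, so S(n) = 2*(n + 1)/(5*(n + 6)).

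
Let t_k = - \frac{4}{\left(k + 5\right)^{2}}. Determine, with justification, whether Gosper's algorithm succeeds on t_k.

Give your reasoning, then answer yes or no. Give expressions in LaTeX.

r(k) = (k + 5)**2/(k + 6)**2 after simplifying.
Normal form (A,B,C) = (k**2 + 10*k + 25, k**2 + 12*k + 36, 1).
Solve (k**2 + 10*k + 25)·f(k+1) − (k**2 + 10*k + 25)·f(k) = 1.
d = 0 from the (2,2,0) case.
Put f(k) = c0: A·f(k+1) − B(k−1)·f(k) − C = -1; need -1 = 0 — inconsistent ⇒ no f, not summable.

No; the coefficient equations for f are inconsistent.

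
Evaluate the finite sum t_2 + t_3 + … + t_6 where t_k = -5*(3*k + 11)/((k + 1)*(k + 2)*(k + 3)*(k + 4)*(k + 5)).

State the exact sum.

Σ = -25/396

r(k) = (k + 1)*(3*k + 14)/((k + 6)*(3*k + 11)) after simplifying.
So A=k + 1 and B=k + 6, with C=k + 11/3.
f must satisfy (k + 1)·f(k+1) − (k + 5)·f(k) = k + 11/3.
Bound: deg f ≤ 4.
Match coefficients ⇒ f(k) = k*(k + 3)*(k**2 + 7*k + 14)/24.
Certificate R = B(k−1)f/C = k*(k + 3)*(k + 5)*(k**2 + 7*k + 14)/(8*(3*k + 11)) gives s_k = 5*k*(-k**2 - 7*k - 14)/(8*(k**3 + 7*k**2 + 14*k + 8)).
Verify: 5*(-3*k - 11)/(k**5 + 15*k**4 + 85*k**3 + 225*k**2 + 274*k + 120) matches t_k.
Telescoping: Σ = s_(7) − s_(2) = -245/396 − (-5/9) = -25/396.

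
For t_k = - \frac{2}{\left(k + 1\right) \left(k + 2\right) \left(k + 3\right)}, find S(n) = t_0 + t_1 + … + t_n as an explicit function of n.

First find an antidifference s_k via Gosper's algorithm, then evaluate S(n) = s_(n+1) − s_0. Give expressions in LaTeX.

t_(k+1)/t_k = (k + 1)/(k + 4).
So A=k + 1 and B=k + 4, with C=1.
Set up (k + 1)·f(k+1) − (k + 3)·f(k) − (1) = 0.
Bound: deg f ≤ 2.
Coefficient equations give f(k) = k*(k + 3)/4.
So s_k = (B(k−1)f/C)·t_k = (k*(k + 3)**2/4)·t_k = k*(-k - 3)/(2*(k + 1)*(k + 2)).
Check: Δs_k = -2/(k**3 + 6*k**2 + 11*k + 6). ✓
Evaluate: s_(n+1) = (-n**2 - 5*n - 4)/(2*(n**2 + 5*n + 6)); subtract s_(0) = 0 ⇒ S(n) = (-n**2 - 5*n - 4)/(2*(n**2 + 5*n + 6)).

S(n) = \frac{- n^{2} - 5 n - 4}{2 \left(n^{2} + 5 n + 6\right)}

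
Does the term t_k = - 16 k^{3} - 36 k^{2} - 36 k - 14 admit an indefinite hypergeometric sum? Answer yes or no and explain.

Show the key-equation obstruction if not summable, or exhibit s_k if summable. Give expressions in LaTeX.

Yes. s_k = 2 k \left(- 2 k^{3} - 2 k^{2} - 2 k - 1\right).

t_(k+1)/t_k = (8*k**3 + 42*k**2 + 78*k + 51)/(8*k**3 + 18*k**2 + 18*k + 7).
Take A(k)=1, B(k)=1, C(k)=k**3 + 9*k**2/4 + 9*k/4 + 7/8.
Need (1)·f(k+1) − (1)·f(k) = k**3 + 9*k**2/4 + 9*k/4 + 7/8.
Bound: deg f ≤ 4.
A polynomial solution: f(k) = k*(2*k**3 + 2*k**2 + 2*k + 1)/8.
R(k) = B(k−1)·f(k)/C(k) = k*(2*k**3 + 2*k**2 + 2*k + 1)/(8*k**3 + 18*k**2 + 18*k + 7); s_k = R·t_k = 2*k*(-2*k**3 - 2*k**2 - 2*k - 1).
Δs = -16*k**3 - 36*k**2 - 36*k - 14, as required.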